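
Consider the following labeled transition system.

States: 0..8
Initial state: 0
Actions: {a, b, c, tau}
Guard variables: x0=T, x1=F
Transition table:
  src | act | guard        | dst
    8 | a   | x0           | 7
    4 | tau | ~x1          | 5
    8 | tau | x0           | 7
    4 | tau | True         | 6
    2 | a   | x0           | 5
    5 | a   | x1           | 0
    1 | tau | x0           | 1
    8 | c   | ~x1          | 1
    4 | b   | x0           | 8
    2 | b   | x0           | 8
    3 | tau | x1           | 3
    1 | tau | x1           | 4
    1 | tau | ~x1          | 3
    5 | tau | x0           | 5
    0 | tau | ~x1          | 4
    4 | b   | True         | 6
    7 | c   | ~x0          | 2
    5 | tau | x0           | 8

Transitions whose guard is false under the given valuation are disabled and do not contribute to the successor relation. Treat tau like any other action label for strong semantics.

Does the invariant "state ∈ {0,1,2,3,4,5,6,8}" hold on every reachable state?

Answer: INVARIANT VIOLATED at state 7

Trace:
Safe = {0,1,2,3,4,5,6,8}
Reachable = {0,1,3,4,5,6,7,8}
  0: ✓
  1: ✓
  3: ✓
  4: ✓
  5: ✓
  6: ✓
  7: VIOLATES
  8: ✓
counterexample path to 7: tau·b·a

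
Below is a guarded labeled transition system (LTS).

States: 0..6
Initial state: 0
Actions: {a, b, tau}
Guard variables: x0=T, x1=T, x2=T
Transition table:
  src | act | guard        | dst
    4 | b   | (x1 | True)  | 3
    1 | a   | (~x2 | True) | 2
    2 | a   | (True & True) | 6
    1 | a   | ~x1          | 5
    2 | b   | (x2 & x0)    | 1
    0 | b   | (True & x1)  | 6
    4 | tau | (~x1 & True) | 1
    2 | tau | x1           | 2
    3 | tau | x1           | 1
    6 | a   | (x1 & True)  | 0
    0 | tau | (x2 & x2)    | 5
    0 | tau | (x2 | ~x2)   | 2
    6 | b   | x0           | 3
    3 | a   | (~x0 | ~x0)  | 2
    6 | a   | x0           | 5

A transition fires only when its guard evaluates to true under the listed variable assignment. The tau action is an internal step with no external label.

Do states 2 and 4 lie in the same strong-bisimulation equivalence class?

Answer: NOT BISIMILAR

Working:
Compute ~ classes (split until stable):
  P[0] = {{0,1,2,3,4,5,6}}
  P[1] = {{0},{1},{2},{3},{4},{5},{6}}
7 equivalence class(es) (converged in 2)
2∈{2}, 4∈{4}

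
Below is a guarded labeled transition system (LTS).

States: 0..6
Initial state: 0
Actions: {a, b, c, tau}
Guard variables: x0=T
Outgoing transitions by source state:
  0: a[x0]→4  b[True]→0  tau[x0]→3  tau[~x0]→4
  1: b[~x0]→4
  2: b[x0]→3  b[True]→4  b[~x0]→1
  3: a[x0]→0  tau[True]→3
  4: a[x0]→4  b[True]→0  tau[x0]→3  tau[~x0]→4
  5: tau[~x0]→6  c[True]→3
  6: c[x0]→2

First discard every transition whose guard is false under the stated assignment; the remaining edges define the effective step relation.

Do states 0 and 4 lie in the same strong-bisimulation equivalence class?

Compute ~ classes (split until stable):
  π0 = {{0,1,2,3,4,5,6}}
  π1 = {{0,4},{1},{2},{3},{5,6}}
  π2 = {{0,4},{1},{2},{3},{5},{6}}
6 equivalence class(es) (converged in 3)
class of 0: {0,4}; class of 4: {0,4}

Answer: BISIMILAR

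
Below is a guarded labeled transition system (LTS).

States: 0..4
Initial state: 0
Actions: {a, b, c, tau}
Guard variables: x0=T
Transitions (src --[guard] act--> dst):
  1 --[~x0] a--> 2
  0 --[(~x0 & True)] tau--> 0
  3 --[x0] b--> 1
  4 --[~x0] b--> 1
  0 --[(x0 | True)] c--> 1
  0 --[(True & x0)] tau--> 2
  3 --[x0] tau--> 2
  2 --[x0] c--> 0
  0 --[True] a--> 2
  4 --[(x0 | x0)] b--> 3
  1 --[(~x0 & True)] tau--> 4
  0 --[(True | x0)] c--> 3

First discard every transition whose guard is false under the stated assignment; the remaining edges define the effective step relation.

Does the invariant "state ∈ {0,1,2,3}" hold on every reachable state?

Answer: INVARIANT HOLDS

Trace:
Safe = {0,1,2,3}
Reachable = {0,1,2,3}
  0: ✓
  1: ✓
  2: ✓
  3: ✓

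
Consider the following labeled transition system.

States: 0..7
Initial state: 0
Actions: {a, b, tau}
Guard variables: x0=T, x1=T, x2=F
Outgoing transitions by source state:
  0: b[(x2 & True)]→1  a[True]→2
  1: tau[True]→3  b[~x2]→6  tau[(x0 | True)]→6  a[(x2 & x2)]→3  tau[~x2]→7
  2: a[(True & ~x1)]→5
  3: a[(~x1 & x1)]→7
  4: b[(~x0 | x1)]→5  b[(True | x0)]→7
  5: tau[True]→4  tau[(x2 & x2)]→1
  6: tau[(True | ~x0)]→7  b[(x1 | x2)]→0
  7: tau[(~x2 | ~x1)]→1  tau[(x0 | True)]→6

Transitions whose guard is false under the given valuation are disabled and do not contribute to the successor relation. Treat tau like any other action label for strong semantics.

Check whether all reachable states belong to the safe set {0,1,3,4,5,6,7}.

Inv-set: {0,1,3,4,5,6,7}
R = {0,2}
  0: ok
  2: ✗ unsafe
counterexample path to 2: a

Answer: INVARIANT VIOLATED at state 2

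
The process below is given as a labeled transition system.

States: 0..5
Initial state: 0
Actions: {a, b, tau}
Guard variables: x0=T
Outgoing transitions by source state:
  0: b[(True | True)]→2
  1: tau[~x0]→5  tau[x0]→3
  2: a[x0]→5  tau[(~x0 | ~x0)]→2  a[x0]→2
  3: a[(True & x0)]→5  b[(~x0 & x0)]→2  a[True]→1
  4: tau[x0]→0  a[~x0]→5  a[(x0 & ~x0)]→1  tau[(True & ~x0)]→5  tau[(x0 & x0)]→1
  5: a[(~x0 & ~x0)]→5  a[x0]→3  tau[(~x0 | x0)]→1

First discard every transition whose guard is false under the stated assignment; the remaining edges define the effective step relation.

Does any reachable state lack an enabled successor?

Reachable = {0,1,2,3,5}
  0: b→2  [1 out]
  1: tau→3  [1 out]
  2: a→2  a→5  [2 out]
  3: a→1  a→5  [2 out]
  5: a→3  tau→1  [2 out]

Answer: DEADLOCK-FREE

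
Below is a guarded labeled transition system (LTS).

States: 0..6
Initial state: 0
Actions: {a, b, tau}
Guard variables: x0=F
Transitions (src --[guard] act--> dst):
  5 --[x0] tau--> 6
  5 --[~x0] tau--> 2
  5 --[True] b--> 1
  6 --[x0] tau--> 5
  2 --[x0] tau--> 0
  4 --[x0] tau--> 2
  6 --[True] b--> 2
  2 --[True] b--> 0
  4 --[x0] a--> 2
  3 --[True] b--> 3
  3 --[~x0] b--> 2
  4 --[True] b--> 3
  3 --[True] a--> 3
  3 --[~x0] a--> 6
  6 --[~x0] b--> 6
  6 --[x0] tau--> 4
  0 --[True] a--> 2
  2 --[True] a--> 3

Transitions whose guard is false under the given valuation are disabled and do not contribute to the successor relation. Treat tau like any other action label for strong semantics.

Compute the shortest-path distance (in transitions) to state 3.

Answer: 2

Trace:
Breadth-first toward 3:
  depth 0: {0}
  depth 1: {2}
  depth 2: {3}
3 enters at depth 2; path a·a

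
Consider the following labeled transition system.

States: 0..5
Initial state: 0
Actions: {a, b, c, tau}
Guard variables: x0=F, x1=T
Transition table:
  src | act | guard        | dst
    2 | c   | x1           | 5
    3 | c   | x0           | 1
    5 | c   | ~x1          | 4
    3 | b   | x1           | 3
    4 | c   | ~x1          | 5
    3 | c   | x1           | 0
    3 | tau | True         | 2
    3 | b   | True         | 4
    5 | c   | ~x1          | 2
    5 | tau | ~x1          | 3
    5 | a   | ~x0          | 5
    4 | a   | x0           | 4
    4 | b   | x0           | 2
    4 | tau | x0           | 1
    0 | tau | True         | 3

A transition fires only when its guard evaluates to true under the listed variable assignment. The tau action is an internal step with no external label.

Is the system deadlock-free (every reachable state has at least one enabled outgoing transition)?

Reachable = {0,2,3,4,5}
  0: tau→3  [1 out]
  2: c→5  [1 out]
  3: b→3  b→4  c→0  tau→2  [4 out]
  4: ∅  [no exit]
  5: a→5  [1 out]
Path to 4: tau·b

Answer: DEADLOCK at state 4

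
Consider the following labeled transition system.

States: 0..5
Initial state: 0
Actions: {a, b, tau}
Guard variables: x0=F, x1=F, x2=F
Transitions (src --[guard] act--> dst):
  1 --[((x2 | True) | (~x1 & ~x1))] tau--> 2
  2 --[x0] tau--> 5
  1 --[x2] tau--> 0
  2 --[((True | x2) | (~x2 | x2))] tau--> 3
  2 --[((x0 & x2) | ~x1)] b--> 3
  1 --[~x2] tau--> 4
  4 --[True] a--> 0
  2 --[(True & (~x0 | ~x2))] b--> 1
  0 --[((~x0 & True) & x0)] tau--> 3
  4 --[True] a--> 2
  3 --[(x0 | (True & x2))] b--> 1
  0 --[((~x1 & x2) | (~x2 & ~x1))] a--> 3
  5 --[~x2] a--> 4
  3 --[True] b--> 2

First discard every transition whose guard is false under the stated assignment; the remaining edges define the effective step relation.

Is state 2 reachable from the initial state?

After dropping false guards: 10 live edges.
Layer 0: {0}
Layer 1: {3}  now seen {0,3}
Layer 2: {2}  now seen {0,2,3}
Layer 3: {1}  now seen {0,1,2,3}
Layer 4: {4}  now seen {0,1,2,3,4}
Reach set: {0,1,2,3,4}
trace reaching 2: a·b

Answer: REACHABLE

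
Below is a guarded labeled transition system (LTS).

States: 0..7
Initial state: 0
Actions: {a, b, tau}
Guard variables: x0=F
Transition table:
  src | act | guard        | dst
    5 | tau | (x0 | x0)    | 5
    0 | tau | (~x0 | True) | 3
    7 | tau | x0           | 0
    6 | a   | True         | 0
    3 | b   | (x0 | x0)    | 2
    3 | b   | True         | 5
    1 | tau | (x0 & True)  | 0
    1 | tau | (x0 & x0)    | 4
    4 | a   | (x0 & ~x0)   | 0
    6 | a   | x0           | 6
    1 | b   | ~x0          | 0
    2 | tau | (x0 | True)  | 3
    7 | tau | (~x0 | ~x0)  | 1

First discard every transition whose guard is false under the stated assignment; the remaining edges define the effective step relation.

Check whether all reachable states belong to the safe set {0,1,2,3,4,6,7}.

Answer: INVARIANT VIOLATED at state 5

Working:
Safe = {0,1,2,3,4,6,7}
R = {0,3,5}
  0: safe
  3: safe
  5: outside
counterexample path to 5: tau·b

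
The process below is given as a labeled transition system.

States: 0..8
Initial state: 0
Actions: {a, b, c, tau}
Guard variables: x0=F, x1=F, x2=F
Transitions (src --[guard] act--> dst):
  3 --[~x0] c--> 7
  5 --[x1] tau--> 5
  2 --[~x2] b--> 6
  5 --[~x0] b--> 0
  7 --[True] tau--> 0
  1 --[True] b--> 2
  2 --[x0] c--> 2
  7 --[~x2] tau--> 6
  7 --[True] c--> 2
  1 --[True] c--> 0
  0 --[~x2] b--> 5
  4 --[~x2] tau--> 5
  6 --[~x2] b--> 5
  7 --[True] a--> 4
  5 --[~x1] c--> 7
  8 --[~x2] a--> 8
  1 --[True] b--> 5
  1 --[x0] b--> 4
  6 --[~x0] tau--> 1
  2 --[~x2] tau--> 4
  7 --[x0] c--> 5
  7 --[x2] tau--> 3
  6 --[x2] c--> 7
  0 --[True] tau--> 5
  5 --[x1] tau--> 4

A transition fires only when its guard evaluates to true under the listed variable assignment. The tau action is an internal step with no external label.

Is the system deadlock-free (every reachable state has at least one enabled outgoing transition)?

Answer: DEADLOCK-FREE

Trace:
Reachable = {0,1,2,4,5,6,7}
  0: b→5  tau→5  [2 exit(s)]
  1: b→2  b→5  c→0  [3 exit(s)]
  2: b→6  tau→4  [2 exit(s)]
  4: tau→5  [1 exit(s)]
  5: b→0  c→7  [2 exit(s)]
  6: b→5  tau→1  [2 exit(s)]
  7: a→4  c→2  tau→0  tau→6  [4 exit(s)]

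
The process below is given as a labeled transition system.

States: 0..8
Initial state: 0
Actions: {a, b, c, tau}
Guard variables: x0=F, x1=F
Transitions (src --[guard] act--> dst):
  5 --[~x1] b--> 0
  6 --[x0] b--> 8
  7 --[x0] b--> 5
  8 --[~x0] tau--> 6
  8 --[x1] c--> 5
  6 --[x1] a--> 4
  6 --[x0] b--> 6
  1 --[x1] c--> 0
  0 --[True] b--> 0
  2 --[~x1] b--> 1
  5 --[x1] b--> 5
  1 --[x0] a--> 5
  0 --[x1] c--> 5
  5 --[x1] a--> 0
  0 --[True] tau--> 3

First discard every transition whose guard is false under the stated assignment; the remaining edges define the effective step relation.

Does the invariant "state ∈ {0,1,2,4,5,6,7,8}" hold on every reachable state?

Answer: INVARIANT VIOLATED at state 3

Trace:
Inv-set: {0,1,2,4,5,6,7,8}
R = {0,3}
  0: ✓
  3: outside
reach 3 via tau — violates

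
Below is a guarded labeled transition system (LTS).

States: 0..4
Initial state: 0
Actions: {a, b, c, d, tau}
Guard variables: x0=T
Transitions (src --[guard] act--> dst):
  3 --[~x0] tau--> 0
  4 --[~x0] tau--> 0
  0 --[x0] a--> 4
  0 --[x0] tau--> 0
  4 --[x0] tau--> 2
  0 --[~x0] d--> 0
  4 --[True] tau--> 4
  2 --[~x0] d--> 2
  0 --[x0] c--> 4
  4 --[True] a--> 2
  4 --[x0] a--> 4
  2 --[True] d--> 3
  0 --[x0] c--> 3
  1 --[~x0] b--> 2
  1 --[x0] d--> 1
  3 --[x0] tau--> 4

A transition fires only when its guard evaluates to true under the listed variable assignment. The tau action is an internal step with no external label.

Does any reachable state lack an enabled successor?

Reach set: {0,2,3,4}
  0: a→4  c→3  c→4  tau→0  [4 out]
  2: d→3  [1 out]
  3: tau→4  [1 out]
  4: a→2  a→4  tau→2  tau→4  [4 out]

Answer: DEADLOCK-FREE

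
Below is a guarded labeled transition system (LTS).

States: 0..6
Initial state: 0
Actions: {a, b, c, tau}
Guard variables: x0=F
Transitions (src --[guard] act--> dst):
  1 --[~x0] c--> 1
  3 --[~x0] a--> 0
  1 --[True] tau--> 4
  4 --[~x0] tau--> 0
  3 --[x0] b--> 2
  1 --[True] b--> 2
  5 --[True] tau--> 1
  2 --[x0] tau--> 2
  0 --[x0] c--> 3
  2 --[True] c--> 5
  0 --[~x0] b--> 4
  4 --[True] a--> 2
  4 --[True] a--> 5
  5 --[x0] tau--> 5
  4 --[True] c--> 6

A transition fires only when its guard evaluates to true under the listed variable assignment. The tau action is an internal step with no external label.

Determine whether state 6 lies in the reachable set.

After dropping false guards: 11 live edges.
Layer 0: {0}
Layer 1: {4}  total {0,4}
Layer 2: {2,5,6}  total {0,2,4,5,6}
Layer 3: {1}  total {0,1,2,4,5,6}
Reach set: {0,1,2,4,5,6}
trace reaching 6: b·c

Answer: REACHABLE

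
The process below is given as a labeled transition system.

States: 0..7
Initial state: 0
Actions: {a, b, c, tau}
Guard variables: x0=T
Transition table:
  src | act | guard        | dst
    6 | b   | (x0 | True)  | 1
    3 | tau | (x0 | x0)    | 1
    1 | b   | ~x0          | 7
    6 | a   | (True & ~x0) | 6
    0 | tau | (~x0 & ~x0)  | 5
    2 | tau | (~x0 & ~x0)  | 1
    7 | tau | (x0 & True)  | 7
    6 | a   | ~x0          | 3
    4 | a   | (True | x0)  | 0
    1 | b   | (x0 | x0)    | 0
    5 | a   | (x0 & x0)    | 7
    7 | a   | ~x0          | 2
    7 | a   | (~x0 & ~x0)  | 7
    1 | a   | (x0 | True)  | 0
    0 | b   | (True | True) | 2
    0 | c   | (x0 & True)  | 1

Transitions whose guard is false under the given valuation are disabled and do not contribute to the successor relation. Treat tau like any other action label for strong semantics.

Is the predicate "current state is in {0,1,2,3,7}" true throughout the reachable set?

Safe = {0,1,2,3,7}
Reachable = {0,1,2}
  0: ok
  1: ok
  2: ok

Answer: INVARIANT HOLDS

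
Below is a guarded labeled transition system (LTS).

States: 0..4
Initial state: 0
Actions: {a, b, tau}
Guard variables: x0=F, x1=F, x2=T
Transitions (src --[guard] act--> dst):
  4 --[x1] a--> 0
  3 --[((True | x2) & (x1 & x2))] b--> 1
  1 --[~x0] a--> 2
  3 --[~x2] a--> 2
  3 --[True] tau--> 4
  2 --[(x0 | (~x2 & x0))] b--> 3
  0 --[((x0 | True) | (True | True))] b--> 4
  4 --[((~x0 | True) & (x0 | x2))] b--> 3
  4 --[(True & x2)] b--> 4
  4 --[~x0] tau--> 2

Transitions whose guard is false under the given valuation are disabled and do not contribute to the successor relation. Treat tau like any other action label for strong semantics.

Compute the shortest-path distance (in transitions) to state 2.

Answer: 2

Analysis:
Breadth-first toward 2:
  Layer 0: {0}
  Layer 1: {4}
  Layer 2: {2,3}
depth(2)=2, e.g. b·tau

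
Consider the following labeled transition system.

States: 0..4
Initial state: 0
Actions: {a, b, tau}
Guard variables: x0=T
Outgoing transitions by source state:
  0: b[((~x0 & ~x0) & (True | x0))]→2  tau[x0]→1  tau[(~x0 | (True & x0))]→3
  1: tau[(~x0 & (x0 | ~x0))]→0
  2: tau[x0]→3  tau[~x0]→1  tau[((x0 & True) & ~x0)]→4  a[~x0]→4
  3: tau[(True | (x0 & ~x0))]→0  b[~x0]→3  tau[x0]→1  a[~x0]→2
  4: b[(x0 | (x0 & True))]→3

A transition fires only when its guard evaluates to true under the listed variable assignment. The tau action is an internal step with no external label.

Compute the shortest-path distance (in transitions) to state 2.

BFS to 2:
  Layer 0: {0}
  Layer 1: {1,3}
2 never appears.

Answer: UNREACHABLE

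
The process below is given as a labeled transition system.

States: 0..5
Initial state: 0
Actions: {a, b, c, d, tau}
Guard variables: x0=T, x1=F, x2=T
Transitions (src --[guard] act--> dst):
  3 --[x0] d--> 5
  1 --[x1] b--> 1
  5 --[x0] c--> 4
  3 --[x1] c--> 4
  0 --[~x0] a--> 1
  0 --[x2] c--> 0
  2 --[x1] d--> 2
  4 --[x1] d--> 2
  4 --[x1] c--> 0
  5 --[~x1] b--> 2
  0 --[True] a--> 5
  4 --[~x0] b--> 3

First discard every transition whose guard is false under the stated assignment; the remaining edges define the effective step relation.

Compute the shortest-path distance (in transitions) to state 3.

Answer: UNREACHABLE

Trace:
Breadth-first toward 3:
  depth 0: {0}
  depth 1: {5}
  depth 2: {2,4}
3 never appears.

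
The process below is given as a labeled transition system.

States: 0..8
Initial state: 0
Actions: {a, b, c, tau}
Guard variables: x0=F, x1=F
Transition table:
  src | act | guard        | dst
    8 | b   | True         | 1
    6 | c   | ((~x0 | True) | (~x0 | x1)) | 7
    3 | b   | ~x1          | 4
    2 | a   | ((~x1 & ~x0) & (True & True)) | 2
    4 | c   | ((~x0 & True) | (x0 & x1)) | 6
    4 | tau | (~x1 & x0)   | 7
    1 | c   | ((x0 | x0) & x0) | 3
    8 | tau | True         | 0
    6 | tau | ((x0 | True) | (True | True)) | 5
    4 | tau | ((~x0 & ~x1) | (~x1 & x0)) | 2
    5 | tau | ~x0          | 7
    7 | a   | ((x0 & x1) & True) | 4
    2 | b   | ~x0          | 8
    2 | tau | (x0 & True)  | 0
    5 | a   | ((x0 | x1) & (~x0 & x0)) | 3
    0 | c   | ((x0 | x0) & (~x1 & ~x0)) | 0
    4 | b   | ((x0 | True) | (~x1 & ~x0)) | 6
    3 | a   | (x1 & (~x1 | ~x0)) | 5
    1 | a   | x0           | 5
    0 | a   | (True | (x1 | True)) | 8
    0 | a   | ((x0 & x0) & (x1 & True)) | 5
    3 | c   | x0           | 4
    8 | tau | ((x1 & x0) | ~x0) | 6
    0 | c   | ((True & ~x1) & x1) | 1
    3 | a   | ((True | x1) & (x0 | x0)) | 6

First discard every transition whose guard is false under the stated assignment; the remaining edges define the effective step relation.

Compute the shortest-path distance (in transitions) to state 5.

Answer: 3

Trace:
BFS to 5:
  Layer 0: {0}
  Layer 1: {8}
  Layer 2: {1,6}
  Layer 3: {5,7}
first hit 5 at d=3 via a·tau·tau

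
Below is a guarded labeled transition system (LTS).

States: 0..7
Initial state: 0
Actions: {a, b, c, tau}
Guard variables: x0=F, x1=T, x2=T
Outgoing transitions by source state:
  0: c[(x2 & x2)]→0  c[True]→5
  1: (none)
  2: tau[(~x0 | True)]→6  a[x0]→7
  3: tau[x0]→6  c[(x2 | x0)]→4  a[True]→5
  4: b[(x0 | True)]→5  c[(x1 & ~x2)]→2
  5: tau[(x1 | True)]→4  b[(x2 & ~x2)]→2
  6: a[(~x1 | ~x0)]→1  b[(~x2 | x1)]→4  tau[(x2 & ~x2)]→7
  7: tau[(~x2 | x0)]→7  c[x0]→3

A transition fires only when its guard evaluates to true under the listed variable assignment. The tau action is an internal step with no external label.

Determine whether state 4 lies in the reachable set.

After dropping false guards: 9 live edges.
Layer 0: {0}
Layer 1: {5}  total {0,5}
Layer 2: {4}  total {0,4,5}
R = {0,4,5}
Path to 4: c·tau

Answer: REACHABLE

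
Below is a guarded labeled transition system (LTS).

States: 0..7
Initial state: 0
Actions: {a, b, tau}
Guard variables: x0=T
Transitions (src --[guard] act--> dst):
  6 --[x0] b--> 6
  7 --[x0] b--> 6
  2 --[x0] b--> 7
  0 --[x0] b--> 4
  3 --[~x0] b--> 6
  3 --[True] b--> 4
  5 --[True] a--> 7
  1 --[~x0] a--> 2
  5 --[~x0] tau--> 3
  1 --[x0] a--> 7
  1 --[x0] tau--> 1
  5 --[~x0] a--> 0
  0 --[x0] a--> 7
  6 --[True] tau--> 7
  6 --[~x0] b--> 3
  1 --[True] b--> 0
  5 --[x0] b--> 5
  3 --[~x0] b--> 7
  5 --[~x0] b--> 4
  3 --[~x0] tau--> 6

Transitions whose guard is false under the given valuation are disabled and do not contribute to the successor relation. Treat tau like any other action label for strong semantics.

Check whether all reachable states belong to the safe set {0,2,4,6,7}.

Answer: INVARIANT HOLDS

Trace:
Safe = {0,2,4,6,7}
R = {0,4,6,7}
  0: safe
  4: safe
  6: safe
  7: safe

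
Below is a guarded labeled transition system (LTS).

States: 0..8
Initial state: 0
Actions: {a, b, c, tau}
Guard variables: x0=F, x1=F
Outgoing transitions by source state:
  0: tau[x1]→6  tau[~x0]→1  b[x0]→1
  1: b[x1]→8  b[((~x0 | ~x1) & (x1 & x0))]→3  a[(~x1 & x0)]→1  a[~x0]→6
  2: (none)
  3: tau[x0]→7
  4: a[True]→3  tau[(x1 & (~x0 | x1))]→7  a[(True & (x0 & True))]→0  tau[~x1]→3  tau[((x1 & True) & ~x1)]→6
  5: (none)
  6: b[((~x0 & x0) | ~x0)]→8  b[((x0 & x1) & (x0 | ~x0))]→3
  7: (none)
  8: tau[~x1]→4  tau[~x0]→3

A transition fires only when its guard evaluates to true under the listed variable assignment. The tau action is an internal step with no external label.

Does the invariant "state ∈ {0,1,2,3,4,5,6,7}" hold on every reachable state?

Answer: INVARIANT VIOLATED at state 8

Analysis:
Safe = {0,1,2,3,4,5,6,7}
R = {0,1,3,4,6,8}
  0: ok
  1: ok
  3: ok
  4: ok
  6: ok
  8: outside
reach 8 via tau·a·b — violates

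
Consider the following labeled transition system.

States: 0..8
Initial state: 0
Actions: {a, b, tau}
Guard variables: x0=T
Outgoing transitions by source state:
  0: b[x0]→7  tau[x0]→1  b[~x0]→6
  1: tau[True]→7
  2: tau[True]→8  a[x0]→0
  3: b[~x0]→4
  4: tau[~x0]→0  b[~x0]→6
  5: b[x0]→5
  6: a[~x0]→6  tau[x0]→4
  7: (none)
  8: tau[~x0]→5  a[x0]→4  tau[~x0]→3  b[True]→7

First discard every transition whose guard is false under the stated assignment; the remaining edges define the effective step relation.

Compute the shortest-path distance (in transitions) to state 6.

Layered search for 6:
  depth 0: {0}
  depth 1: {1,7}
6 never appears.

Answer: UNREACHABLE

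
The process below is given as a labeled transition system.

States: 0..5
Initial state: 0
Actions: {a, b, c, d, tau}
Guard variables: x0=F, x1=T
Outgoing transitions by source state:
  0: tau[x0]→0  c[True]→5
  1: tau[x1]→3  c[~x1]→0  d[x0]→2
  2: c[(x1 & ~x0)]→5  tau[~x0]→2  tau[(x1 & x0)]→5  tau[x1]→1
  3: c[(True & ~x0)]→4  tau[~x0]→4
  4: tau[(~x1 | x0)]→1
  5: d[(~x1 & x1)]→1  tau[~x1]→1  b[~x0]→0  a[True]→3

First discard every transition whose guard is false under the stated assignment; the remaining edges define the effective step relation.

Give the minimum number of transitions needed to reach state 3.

Layered search for 3:
  L0 = {0}
  L1 = {5}
  L2 = {3}
depth(3)=2, e.g. c·a

Answer: 2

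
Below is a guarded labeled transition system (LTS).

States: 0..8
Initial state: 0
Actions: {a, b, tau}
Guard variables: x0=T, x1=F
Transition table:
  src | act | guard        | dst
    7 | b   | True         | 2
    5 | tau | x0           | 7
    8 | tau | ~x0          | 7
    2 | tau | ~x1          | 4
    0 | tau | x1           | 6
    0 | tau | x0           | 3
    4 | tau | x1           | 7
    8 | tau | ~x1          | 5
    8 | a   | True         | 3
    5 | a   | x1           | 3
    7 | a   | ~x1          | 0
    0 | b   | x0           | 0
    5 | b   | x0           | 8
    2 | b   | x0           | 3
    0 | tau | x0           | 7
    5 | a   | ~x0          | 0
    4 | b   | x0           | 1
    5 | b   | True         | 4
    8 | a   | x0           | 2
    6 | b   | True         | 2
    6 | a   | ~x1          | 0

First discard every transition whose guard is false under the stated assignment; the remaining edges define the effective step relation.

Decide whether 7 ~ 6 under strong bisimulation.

Compute ~ classes (split until stable):
  P[0] = {{0,1,2,3,4,5,6,7,8}}
  P[1] = {{0,2,5},{1,3},{4},{6,7},{8}}
  P[2] = {{0},{1,3},{2},{4},{5},{6,7},{8}}
Fixed point at round 3; 7 class(es).
7∈{6,7}, 6∈{6,7}

Answer: BISIMILAR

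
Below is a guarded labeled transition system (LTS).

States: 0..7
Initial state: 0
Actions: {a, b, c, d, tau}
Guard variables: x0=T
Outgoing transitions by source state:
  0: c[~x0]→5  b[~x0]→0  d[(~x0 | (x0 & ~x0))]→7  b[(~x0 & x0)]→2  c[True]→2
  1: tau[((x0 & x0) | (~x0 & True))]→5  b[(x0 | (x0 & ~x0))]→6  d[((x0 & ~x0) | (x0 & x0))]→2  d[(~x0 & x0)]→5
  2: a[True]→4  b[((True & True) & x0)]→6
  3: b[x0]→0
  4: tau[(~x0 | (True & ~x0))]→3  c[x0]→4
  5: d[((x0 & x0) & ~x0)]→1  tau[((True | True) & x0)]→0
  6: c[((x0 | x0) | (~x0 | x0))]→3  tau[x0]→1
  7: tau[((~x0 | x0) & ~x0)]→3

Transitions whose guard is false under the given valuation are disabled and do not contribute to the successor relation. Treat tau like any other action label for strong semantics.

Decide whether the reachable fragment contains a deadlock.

Reachable = {0,1,2,3,4,5,6}
  0: c→2  [1 out]
  1: b→6  d→2  tau→5  [3 out]
  2: a→4  b→6  [2 out]
  3: b→0  [1 out]
  4: c→4  [1 out]
  5: tau→0  [1 out]
  6: c→3  tau→1  [2 out]

Answer: DEADLOCK-FREE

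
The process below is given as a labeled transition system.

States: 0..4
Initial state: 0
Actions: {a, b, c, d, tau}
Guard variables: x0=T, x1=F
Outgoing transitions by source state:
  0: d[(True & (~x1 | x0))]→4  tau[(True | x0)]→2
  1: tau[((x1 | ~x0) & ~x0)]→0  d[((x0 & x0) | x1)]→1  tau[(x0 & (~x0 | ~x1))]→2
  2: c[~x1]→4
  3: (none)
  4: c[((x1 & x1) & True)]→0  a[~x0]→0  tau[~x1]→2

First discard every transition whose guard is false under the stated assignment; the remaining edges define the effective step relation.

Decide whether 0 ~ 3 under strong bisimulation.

Answer: NOT BISIMILAR

Analysis:
Refine partition for ~:
  round 0: {{0,1,2,3,4}}
  round 1: {{0,1},{2},{3},{4}}
  round 2: {{0},{1},{2},{3},{4}}
Fixed point at round 3; 5 class(es).
[0]={0}  [3]={3}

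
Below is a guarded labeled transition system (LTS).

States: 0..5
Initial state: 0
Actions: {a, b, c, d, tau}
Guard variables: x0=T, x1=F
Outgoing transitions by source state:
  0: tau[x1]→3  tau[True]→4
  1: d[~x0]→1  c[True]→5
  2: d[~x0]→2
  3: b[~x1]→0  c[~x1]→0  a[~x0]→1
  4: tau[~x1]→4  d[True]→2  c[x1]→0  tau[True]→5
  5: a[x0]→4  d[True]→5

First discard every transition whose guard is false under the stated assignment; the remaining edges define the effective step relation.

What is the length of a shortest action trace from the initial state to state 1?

Breadth-first toward 1:
  Layer 0: {0}
  Layer 1: {4}
  Layer 2: {2,5}
1 never appears.

Answer: UNREACHABLE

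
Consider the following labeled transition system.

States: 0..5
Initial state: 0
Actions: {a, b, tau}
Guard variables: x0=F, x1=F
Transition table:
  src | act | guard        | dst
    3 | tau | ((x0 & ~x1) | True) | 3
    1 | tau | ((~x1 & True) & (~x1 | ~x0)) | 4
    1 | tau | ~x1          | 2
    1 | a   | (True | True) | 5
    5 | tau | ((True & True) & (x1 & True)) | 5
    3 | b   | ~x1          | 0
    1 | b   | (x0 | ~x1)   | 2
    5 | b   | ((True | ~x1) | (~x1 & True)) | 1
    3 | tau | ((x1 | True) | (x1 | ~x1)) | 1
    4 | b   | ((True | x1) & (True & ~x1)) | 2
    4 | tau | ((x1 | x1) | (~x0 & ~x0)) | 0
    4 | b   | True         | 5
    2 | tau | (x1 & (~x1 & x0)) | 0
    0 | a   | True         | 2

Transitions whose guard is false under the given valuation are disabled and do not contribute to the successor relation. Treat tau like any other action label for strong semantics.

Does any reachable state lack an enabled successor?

Answer: DEADLOCK at state 2

Working:
Reachable = {0,2}
  0: a→2  [deg 1]
  2: ∅  [no exit]
witness 2: a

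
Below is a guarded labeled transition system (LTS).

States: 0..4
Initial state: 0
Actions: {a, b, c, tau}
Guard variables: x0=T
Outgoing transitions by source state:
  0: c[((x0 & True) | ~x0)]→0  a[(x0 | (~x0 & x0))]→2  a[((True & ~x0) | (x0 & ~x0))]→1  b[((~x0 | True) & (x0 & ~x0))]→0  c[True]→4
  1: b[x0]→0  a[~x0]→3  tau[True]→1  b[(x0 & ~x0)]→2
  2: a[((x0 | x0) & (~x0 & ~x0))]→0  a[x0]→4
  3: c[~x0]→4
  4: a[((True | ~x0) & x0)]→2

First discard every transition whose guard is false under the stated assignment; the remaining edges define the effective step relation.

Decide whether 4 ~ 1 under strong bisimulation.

Answer: NOT BISIMILAR

Working:
Refine partition for ~:
  π0 = {{0,1,2,3,4}}
  π1 = {{0},{1},{2,4},{3}}
stable after 2 split(s): 4 block(s)
[4]={2,4}  [1]={1}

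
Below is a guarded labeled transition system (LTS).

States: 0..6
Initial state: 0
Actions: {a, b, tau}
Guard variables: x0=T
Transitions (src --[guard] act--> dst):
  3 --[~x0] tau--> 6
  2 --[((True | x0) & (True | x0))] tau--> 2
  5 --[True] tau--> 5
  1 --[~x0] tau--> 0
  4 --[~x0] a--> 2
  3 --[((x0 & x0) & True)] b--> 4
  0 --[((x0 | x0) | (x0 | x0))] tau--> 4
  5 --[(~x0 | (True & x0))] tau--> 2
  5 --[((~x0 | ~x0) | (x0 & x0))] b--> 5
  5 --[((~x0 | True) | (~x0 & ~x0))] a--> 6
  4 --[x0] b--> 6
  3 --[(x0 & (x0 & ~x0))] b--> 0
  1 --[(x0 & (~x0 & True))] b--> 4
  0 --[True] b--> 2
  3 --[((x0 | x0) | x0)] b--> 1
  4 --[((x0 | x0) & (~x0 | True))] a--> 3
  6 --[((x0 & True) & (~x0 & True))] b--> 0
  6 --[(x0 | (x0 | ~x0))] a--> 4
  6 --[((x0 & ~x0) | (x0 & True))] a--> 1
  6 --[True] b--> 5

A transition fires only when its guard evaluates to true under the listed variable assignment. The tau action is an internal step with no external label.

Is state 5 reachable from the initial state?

Guard filter leaves 14 enabled edge(s).
depth 0: {0}
depth 1: {2,4}  total {0,2,4}
depth 2: {3,6}  total {0,2,3,4,6}
depth 3: {1,5}  total {0,1,2,3,4,5,6}
Reach set: {0,1,2,3,4,5,6}
witness 5: tau·b·b

Answer: REACHABLE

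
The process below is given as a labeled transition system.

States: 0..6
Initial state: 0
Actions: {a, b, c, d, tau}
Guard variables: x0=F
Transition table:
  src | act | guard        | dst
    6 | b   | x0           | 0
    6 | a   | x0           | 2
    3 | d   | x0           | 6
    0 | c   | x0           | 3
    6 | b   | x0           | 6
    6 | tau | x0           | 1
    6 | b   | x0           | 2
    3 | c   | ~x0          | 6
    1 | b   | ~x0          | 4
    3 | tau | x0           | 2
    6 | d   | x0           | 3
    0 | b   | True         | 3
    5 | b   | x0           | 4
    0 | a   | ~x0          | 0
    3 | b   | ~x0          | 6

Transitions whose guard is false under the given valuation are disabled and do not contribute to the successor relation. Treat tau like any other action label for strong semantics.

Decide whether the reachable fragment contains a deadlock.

Answer: DEADLOCK at state 6

Working:
R = {0,3,6}
  0: a→0  b→3  [deg 2]
  3: b→6  c→6  [deg 2]
  6: ∅  [STUCK]
Path to 6: b·c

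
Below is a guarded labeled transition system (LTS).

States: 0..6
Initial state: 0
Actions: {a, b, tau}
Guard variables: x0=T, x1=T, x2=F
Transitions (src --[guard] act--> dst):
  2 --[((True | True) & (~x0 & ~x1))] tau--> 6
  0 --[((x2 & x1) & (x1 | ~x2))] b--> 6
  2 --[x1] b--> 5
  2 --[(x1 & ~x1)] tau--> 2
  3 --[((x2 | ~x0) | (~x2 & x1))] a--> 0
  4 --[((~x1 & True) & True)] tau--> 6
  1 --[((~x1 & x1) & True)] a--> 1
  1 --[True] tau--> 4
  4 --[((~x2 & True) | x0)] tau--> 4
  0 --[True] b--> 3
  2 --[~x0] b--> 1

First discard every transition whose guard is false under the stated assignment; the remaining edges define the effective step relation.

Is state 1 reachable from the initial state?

Guard filter leaves 5 enabled edge(s).
L0 = {0}
L1 = {3}  cumulative {0,3}
Reachable = {0,3}

Answer: UNREACHABLE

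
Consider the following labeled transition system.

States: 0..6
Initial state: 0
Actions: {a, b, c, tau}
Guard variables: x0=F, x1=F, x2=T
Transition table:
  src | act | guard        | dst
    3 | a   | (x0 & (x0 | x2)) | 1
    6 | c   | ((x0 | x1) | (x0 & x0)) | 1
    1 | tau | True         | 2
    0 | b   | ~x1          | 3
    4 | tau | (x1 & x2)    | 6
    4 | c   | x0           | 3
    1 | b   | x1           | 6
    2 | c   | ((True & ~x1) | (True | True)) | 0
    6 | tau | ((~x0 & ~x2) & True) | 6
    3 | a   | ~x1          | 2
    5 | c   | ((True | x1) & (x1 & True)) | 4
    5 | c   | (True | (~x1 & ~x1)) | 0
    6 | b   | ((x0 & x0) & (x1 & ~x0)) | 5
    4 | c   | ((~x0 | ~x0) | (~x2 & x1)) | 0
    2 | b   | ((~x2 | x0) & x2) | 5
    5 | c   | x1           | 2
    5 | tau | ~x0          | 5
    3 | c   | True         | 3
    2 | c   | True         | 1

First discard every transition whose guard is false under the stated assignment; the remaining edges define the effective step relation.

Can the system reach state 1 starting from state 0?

Answer: REACHABLE

Trace:
9 transition(s) survive guard evaluation.
L0 = {0}
L1 = {3}  now seen {0,3}
L2 = {2}  now seen {0,2,3}
L3 = {1}  now seen {0,1,2,3}
R = {0,1,2,3}
witness 1: b·a·c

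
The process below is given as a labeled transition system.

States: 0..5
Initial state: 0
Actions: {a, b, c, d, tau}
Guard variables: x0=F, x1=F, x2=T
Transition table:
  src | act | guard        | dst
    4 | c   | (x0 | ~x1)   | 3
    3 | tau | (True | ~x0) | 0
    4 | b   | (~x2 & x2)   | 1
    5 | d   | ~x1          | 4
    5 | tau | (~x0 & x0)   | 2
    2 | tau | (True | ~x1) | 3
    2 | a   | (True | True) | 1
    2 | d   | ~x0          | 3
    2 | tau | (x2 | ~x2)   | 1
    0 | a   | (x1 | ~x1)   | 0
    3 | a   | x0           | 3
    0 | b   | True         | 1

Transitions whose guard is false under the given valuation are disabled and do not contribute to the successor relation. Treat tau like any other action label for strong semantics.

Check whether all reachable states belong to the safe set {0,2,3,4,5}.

Answer: INVARIANT VIOLATED at state 1

Analysis:
Safe = {0,2,3,4,5}
Reach set: {0,1}
  0: ok
  1: VIOLATES
reach 1 via b — violates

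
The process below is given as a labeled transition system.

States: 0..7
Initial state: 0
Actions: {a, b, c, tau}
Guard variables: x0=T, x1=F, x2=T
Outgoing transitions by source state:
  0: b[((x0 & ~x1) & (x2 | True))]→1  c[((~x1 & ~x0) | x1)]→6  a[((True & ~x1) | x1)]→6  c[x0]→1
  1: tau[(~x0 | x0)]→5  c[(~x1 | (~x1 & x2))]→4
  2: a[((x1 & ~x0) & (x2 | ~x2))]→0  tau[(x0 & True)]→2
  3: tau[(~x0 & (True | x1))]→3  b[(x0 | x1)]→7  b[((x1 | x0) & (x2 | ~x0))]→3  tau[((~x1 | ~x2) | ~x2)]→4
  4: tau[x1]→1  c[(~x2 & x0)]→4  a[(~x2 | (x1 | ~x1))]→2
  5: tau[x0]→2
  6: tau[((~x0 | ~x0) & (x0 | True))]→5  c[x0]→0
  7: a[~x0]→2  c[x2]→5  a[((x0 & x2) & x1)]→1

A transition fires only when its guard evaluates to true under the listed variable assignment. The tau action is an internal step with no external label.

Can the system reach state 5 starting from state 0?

Guard filter leaves 13 enabled edge(s).
Layer 0: {0}
Layer 1: {1,6}  now seen {0,1,6}
Layer 2: {4,5}  now seen {0,1,4,5,6}
Layer 3: {2}  now seen {0,1,2,4,5,6}
R = {0,1,2,4,5,6}
witness 5: b·tau

Answer: REACHABLE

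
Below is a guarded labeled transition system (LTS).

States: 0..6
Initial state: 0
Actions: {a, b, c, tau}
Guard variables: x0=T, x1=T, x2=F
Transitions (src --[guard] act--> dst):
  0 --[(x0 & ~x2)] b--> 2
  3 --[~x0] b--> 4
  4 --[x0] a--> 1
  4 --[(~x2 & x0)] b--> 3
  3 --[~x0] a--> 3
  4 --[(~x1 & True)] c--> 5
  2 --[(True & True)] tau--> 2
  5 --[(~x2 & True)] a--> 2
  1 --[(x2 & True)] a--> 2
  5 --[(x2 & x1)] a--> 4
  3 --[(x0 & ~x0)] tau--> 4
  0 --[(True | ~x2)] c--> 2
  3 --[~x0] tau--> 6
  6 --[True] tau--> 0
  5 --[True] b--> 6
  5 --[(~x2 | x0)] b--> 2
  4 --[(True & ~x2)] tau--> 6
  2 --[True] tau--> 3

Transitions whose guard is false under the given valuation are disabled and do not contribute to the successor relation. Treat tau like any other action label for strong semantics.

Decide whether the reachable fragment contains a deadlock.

Answer: DEADLOCK at state 3

Analysis:
R = {0,2,3}
  0: b→2  c→2  [2 exit(s)]
  2: tau→2  tau→3  [2 exit(s)]
  3: ∅  [STUCK]
Path to 3: b·tau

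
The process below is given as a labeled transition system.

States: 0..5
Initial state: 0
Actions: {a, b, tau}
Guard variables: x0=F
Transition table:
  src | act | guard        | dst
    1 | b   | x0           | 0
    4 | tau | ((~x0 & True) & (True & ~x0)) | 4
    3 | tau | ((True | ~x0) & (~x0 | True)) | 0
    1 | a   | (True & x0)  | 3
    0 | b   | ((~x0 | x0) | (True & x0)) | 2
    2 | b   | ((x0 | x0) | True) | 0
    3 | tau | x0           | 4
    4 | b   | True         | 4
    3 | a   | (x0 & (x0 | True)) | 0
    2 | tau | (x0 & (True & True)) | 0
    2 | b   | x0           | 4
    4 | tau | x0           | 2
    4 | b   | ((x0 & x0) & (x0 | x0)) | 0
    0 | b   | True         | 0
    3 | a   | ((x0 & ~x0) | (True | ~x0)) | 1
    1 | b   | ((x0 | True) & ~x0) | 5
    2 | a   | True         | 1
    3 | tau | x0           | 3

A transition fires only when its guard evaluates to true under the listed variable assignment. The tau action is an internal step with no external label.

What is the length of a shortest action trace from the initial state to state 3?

Answer: UNREACHABLE

Analysis:
Breadth-first toward 3:
  Layer 0: {0}
  Layer 1: {2}
  Layer 2: {1}
  Layer 3: {5}
3 never appears.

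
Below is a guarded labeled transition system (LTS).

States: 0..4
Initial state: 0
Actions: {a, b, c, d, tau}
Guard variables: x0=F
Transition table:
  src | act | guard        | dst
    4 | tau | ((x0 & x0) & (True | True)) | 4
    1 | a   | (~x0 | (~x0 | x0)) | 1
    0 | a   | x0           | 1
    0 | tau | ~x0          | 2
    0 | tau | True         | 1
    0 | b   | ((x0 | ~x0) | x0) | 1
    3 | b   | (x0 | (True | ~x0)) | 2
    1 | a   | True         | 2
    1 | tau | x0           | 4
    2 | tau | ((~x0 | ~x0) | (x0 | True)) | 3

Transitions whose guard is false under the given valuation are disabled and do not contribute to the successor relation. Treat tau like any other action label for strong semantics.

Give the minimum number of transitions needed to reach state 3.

Answer: 2

Trace:
Breadth-first toward 3:
  L0 = {0}
  L1 = {1,2}
  L2 = {3}
first hit 3 at d=2 via tau·tau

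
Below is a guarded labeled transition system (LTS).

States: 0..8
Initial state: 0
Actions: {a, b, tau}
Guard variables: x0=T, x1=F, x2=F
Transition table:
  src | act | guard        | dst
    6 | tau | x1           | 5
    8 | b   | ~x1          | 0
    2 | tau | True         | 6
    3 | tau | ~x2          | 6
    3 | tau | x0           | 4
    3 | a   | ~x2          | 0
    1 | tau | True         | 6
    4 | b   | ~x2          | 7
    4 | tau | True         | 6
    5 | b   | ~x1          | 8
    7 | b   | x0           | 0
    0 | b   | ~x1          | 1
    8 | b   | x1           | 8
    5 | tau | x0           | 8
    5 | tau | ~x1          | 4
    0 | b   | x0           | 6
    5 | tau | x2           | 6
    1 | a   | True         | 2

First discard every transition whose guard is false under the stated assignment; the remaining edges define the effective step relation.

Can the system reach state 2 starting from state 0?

Answer: REACHABLE

Analysis:
15 transition(s) survive guard evaluation.
L0 = {0}
L1 = {1,6}  now seen {0,1,6}
L2 = {2}  now seen {0,1,2,6}
Reach set: {0,1,2,6}
trace reaching 2: b·a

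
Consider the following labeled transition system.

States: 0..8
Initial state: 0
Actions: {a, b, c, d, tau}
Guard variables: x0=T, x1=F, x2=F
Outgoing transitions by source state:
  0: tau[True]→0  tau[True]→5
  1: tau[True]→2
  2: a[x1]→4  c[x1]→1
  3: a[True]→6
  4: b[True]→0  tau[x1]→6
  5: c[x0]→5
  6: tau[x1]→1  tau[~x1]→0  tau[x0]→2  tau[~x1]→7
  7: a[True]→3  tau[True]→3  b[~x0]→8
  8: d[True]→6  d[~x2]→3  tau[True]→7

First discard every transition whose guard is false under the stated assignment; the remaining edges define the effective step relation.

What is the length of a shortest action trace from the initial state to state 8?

Answer: UNREACHABLE

Trace:
Layered search for 8:
  Layer 0: {0}
  Layer 1: {5}
8 never appears.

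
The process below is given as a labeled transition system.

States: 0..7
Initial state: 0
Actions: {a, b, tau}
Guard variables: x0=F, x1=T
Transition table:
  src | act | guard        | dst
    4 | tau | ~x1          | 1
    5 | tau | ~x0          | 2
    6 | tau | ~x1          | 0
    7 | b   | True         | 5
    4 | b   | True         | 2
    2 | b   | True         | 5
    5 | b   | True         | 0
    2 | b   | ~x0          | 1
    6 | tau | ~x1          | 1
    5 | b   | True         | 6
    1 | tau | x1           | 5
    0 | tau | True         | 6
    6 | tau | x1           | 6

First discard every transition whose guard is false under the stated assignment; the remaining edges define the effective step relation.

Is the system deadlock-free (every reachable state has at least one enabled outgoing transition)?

Answer: DEADLOCK-FREE

Analysis:
Reach set: {0,6}
  0: tau→6  [deg 1]
  6: tau→6  [deg 1]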